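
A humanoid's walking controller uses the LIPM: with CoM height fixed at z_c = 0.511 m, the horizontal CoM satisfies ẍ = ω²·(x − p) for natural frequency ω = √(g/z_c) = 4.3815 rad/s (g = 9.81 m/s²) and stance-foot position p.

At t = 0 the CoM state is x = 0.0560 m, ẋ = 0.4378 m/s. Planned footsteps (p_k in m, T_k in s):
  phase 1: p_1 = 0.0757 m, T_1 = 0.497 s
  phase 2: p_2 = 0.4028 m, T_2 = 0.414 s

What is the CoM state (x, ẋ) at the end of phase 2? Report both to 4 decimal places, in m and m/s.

x = 1.5432, ẋ = 5.2401

phase 1: p=0.0757, T=0.497, ωT=2.177605, cosh=4.469231, sinh=4.355918; start (x,ẋ)=(0.056000, 0.437800) → end (x,ẋ)=(0.422900, 1.580646)
phase 2: p=0.4028, T=0.414, ωT=1.813941, cosh=3.148793, sinh=2.985783; start (x,ẋ)=(0.422900, 1.580646) → end (x,ẋ)=(1.543225, 5.240080)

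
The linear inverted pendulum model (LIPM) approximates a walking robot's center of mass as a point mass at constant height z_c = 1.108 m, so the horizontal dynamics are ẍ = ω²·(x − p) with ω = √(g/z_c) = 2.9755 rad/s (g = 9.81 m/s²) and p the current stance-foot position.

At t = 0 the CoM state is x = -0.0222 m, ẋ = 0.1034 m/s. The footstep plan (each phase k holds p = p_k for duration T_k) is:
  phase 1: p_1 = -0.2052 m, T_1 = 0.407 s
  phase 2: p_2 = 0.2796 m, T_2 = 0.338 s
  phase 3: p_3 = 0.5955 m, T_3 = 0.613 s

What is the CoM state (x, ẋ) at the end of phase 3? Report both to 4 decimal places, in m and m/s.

phase 1: p=-0.2052, T=0.407, ωT=1.211028, cosh=1.827413, sinh=1.529522; start (x,ẋ)=(-0.022200, 0.103400) → end (x,ẋ)=(0.182368, 1.021805)
phase 2: p=0.2796, T=0.338, ωT=1.005719, cosh=1.549827, sinh=1.184045; start (x,ẋ)=(0.182368, 1.021805) → end (x,ẋ)=(0.535516, 1.241060)
phase 3: p=0.5955, T=0.613, ωT=1.823981, cosh=3.178931, sinh=3.017549; start (x,ẋ)=(0.535516, 1.241060) → end (x,ẋ)=(1.663414, 3.406665)

x = 1.6634, ẋ = 3.4067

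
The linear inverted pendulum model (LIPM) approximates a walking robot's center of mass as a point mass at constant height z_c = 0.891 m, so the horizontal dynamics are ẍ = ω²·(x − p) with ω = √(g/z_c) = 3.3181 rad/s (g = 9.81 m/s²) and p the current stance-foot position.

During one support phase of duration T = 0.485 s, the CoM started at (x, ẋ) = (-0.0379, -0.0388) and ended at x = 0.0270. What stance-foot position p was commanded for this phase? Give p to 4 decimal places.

ωT = 3.3181·0.485 = 1.609278; cosh(ωT) = 2.599617, sinh(ωT) = 2.399586
x(T) = p + (x₀−p)·cosh(ωT) + (ẋ₀/ω)·sinh(ωT) ⇒ p·(1 − cosh) = x(T) − x₀·cosh − (ẋ₀/ω)·sinh
numerator   = 0.0270 − (-0.0379)·2.599617 − (-0.0388/3.3181)·2.399586 = 0.153585
denominator = 1 − 2.599617 = -1.599617
p = 0.153585 / -1.599617 = -0.0960

p = -0.0960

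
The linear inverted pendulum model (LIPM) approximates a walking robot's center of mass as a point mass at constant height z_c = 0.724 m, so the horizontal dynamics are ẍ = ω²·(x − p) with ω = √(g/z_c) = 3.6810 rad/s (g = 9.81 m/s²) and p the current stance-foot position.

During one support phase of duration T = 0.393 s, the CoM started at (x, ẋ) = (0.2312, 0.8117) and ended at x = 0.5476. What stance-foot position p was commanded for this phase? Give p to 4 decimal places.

p = 0.3327

ωT = 3.6810·0.393 = 1.446633; cosh(ωT) = 2.242073, sinh(ωT) = 2.006712
x(T) = p + (x₀−p)·cosh(ωT) + (ẋ₀/ω)·sinh(ωT) ⇒ p·(1 − cosh) = x(T) − x₀·cosh − (ẋ₀/ω)·sinh
numerator   = 0.5476 − (0.2312)·2.242073 − (0.8117/3.6810)·2.006712 = -0.413269
denominator = 1 − 2.242073 = -1.242073
p = -0.413269 / -1.242073 = 0.3327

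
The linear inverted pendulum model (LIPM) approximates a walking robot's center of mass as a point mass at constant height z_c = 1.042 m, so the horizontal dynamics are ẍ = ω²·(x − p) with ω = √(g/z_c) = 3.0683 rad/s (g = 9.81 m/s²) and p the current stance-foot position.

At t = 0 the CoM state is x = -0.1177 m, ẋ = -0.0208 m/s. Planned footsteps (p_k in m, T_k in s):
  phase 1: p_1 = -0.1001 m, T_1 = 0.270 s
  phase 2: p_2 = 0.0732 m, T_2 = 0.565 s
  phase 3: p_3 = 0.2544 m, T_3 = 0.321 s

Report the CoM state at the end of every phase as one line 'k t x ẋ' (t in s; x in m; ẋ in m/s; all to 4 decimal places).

1 0.2700 -0.1304 -0.0784
2 0.8350 -0.5910 -1.9416
3 1.1560 -1.7644 -5.9506

phase 1: p=-0.1001, T=0.270, ωT=0.828441, cosh=1.363238, sinh=0.926508; start (x,ẋ)=(-0.117700, -0.020800) → end (x,ẋ)=(-0.130374, -0.078389)
phase 2: p=0.0732, T=0.565, ωT=1.733589, cosh=2.918793, sinh=2.742144; start (x,ẋ)=(-0.130374, -0.078389) → end (x,ẋ)=(-0.591046, -1.941613)
phase 3: p=0.2544, T=0.321, ωT=0.984924, cosh=1.525538, sinh=1.152071; start (x,ẋ)=(-0.591046, -1.941613) → end (x,ẋ)=(-1.764388, -5.950572)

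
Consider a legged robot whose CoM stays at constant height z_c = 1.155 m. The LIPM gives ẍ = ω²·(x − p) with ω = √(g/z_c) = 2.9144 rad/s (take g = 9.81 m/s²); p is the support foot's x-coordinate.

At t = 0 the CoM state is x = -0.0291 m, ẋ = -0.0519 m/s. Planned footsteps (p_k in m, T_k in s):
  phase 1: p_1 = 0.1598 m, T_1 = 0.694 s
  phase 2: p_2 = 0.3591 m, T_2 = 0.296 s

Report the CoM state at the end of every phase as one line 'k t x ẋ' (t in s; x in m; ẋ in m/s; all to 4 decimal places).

phase 1: p=0.1598, T=0.694, ωT=2.022594, cosh=3.845107, sinh=3.712795; start (x,ẋ)=(-0.029100, -0.051900) → end (x,ẋ)=(-0.632659, -2.243567)
phase 2: p=0.3591, T=0.296, ωT=0.862662, cosh=1.395749, sinh=0.973712; start (x,ẋ)=(-0.632659, -2.243567) → end (x,ẋ)=(-1.774730, -5.945854)

1 0.6940 -0.6327 -2.2436
2 0.9900 -1.7747 -5.9459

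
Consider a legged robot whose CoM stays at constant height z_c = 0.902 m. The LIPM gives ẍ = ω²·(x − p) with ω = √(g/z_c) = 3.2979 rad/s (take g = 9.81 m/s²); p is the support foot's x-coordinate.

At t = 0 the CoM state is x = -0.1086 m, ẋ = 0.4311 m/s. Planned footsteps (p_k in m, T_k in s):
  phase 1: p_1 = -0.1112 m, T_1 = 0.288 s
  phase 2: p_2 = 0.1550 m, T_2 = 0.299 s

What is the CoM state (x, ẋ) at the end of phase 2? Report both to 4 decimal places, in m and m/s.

x = 0.2013, ẋ = 0.5410

phase 1: p=-0.1112, T=0.288, ωT=0.949795, cosh=1.486000, sinh=1.099180; start (x,ẋ)=(-0.108600, 0.431100) → end (x,ẋ)=(0.036348, 0.650040)
phase 2: p=0.1550, T=0.299, ωT=0.986072, cosh=1.526862, sinh=1.153823; start (x,ẋ)=(0.036348, 0.650040) → end (x,ẋ)=(0.201261, 0.541027)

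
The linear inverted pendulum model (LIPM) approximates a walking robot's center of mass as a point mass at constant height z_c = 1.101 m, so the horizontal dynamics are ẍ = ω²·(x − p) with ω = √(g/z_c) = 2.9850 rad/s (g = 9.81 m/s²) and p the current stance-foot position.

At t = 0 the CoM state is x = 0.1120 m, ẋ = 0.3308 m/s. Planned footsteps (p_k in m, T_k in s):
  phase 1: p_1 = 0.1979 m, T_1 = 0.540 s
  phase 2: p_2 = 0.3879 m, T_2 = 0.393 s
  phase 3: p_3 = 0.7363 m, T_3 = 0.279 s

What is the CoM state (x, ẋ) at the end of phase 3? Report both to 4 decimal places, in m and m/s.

phase 1: p=0.1979, T=0.540, ωT=1.611900, cosh=2.605917, sinh=2.406409; start (x,ẋ)=(0.112000, 0.330800) → end (x,ẋ)=(0.240732, 0.245006)
phase 2: p=0.3879, T=0.393, ωT=1.173105, cosh=1.770709, sinh=1.461304; start (x,ẋ)=(0.240732, 0.245006) → end (x,ẋ)=(0.247251, -0.208111)
phase 3: p=0.7363, T=0.279, ωT=0.832815, cosh=1.367304, sinh=0.932480; start (x,ẋ)=(0.247251, -0.208111) → end (x,ẋ)=(0.002609, -1.645797)

x = 0.0026, ẋ = -1.6458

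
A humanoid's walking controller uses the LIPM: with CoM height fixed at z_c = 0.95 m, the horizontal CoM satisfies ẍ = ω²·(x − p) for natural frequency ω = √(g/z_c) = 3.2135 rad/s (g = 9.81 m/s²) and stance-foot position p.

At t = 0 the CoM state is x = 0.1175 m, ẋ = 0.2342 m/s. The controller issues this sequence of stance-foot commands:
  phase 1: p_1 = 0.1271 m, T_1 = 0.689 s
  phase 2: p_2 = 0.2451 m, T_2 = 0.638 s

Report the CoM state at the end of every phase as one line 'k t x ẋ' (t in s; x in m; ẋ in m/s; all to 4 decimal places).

1 0.6890 0.4122 0.9451
2 1.3270 2.0286 5.7839

phase 1: p=0.1271, T=0.689, ωT=2.214101, cosh=4.631216, sinh=4.521965; start (x,ẋ)=(0.117500, 0.234200) → end (x,ẋ)=(0.412201, 0.945130)
phase 2: p=0.2451, T=0.638, ωT=2.050213, cosh=3.949132, sinh=3.820424; start (x,ẋ)=(0.412201, 0.945130) → end (x,ẋ)=(2.028639, 5.783934)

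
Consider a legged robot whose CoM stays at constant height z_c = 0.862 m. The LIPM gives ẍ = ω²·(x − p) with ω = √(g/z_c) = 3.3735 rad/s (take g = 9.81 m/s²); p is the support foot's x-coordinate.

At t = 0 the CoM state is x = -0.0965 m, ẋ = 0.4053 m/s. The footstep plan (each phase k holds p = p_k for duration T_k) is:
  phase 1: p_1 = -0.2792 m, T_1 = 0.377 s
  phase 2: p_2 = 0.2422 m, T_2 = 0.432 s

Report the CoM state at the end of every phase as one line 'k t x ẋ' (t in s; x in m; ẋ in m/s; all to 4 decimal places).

1 0.3770 0.2697 1.7927
2 0.8090 1.3837 4.2467

phase 1: p=-0.2792, T=0.377, ωT=1.271810, cosh=1.923813, sinh=1.643489; start (x,ẋ)=(-0.096500, 0.405300) → end (x,ẋ)=(0.269733, 1.792667)
phase 2: p=0.2422, T=0.432, ωT=1.457352, cosh=2.263712, sinh=2.030860; start (x,ẋ)=(0.269733, 1.792667) → end (x,ẋ)=(1.383719, 4.246714)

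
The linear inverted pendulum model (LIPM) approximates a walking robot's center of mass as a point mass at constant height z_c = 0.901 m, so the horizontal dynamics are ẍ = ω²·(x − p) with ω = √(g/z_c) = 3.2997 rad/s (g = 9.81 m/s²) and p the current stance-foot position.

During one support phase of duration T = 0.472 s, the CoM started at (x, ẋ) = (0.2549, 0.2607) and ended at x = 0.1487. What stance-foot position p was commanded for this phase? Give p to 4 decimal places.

ωT = 3.2997·0.472 = 1.557458; cosh(ωT) = 2.478706, sinh(ωT) = 2.268035
x(T) = p + (x₀−p)·cosh(ωT) + (ẋ₀/ω)·sinh(ωT) ⇒ p·(1 − cosh) = x(T) − x₀·cosh − (ẋ₀/ω)·sinh
numerator   = 0.1487 − (0.2549)·2.478706 − (0.2607/3.2997)·2.268035 = -0.662313
denominator = 1 − 2.478706 = -1.478706
p = -0.662313 / -1.478706 = 0.4479

p = 0.4479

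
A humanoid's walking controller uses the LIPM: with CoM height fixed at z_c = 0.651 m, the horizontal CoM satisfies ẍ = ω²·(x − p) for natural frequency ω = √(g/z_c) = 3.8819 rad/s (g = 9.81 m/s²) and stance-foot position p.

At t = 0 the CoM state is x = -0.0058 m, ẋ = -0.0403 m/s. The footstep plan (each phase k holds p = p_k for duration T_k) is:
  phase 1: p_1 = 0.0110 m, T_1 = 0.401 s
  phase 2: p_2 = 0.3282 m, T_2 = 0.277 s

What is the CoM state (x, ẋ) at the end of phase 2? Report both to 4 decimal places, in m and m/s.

phase 1: p=0.0110, T=0.401, ωT=1.556642, cosh=2.476855, sinh=2.266012; start (x,ẋ)=(-0.005800, -0.040300) → end (x,ẋ)=(-0.054136, -0.247597)
phase 2: p=0.3282, T=0.277, ωT=1.075286, cosh=1.636016, sinh=1.294816; start (x,ẋ)=(-0.054136, -0.247597) → end (x,ẋ)=(-0.379894, -2.326825)

x = -0.3799, ẋ = -2.3268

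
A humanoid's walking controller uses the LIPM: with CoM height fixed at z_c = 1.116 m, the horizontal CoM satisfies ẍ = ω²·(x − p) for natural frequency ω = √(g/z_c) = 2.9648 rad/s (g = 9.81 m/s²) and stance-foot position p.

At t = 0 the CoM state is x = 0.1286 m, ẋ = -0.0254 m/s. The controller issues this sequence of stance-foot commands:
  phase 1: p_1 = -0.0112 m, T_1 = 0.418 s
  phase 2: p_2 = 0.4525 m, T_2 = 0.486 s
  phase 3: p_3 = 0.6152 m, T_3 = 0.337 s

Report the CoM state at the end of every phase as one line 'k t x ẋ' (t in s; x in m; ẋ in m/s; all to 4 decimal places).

phase 1: p=-0.0112, T=0.418, ωT=1.239286, cosh=1.871370, sinh=1.581779; start (x,ẋ)=(0.128600, -0.025400) → end (x,ẋ)=(0.236866, 0.608081)
phase 2: p=0.4525, T=0.486, ωT=1.440893, cosh=2.230591, sinh=1.993875; start (x,ẋ)=(0.236866, 0.608081) → end (x,ẋ)=(0.380453, 0.081674)
phase 3: p=0.6152, T=0.337, ωT=0.999138, cosh=1.542068, sinh=1.173871; start (x,ẋ)=(0.380453, 0.081674) → end (x,ẋ)=(0.285542, -0.691041)

1 0.4180 0.2369 0.6081
2 0.9040 0.3805 0.0817
3 1.2410 0.2855 -0.6910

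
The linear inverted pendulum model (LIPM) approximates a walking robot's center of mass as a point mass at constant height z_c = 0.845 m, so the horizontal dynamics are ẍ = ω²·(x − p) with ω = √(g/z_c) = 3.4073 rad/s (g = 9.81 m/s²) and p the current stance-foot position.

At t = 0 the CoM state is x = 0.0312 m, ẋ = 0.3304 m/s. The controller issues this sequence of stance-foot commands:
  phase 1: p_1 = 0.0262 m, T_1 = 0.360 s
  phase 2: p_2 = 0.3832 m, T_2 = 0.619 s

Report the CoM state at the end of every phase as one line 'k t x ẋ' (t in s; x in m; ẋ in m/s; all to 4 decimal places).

1 0.3600 0.1866 0.6383
2 0.9790 0.3215 -0.0514

phase 1: p=0.0262, T=0.360, ωT=1.226628, cosh=1.851496, sinh=1.558216; start (x,ẋ)=(0.031200, 0.330400) → end (x,ẋ)=(0.186555, 0.638281)
phase 2: p=0.3832, T=0.619, ωT=2.109119, cosh=4.181160, sinh=4.059815; start (x,ẋ)=(0.186555, 0.638281) → end (x,ẋ)=(0.321511, -0.051437)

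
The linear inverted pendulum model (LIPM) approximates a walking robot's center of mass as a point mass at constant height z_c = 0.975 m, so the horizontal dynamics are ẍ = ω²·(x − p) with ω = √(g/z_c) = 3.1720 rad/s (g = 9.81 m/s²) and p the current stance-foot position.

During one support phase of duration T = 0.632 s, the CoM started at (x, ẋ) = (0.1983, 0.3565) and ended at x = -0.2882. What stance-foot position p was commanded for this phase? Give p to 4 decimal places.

p = 0.5207

ωT = 3.1720·0.632 = 2.004704; cosh(ωT) = 3.779298, sinh(ωT) = 3.644598
x(T) = p + (x₀−p)·cosh(ωT) + (ẋ₀/ω)·sinh(ωT) ⇒ p·(1 − cosh) = x(T) − x₀·cosh − (ẋ₀/ω)·sinh
numerator   = -0.2882 − (0.1983)·3.779298 − (0.3565/3.1720)·3.644598 = -1.447250
denominator = 1 − 3.779298 = -2.779298
p = -1.447250 / -2.779298 = 0.5207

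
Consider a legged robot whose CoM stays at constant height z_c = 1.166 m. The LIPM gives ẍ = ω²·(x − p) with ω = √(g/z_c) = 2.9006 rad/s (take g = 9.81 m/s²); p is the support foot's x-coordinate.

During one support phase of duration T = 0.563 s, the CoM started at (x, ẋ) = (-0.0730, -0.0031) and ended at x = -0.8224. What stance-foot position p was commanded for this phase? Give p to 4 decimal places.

p = 0.3776

ωT = 2.9006·0.563 = 1.633038; cosh(ωT) = 2.657369, sinh(ωT) = 2.462034
x(T) = p + (x₀−p)·cosh(ωT) + (ẋ₀/ω)·sinh(ωT) ⇒ p·(1 − cosh) = x(T) − x₀·cosh − (ẋ₀/ω)·sinh
numerator   = -0.8224 − (-0.0730)·2.657369 − (-0.0031/2.9006)·2.462034 = -0.625781
denominator = 1 − 2.657369 = -1.657369
p = -0.625781 / -1.657369 = 0.3776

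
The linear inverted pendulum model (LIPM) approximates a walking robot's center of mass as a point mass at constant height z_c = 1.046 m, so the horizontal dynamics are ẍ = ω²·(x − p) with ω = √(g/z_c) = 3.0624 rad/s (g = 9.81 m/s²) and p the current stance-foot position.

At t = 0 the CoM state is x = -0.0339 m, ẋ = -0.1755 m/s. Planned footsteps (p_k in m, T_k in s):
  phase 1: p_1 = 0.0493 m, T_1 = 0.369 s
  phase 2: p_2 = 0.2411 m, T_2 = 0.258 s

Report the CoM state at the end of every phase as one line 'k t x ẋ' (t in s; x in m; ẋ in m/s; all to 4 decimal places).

1 0.3690 -0.1724 -0.6532
2 0.6270 -0.4949 -1.9758

phase 1: p=0.0493, T=0.369, ωT=1.130026, cosh=1.709380, sinh=1.386355; start (x,ẋ)=(-0.033900, -0.175500) → end (x,ẋ)=(-0.172370, -0.653228)
phase 2: p=0.2411, T=0.258, ωT=0.790099, cosh=1.328707, sinh=0.874908; start (x,ẋ)=(-0.172370, -0.653228) → end (x,ẋ)=(-0.494903, -1.975765)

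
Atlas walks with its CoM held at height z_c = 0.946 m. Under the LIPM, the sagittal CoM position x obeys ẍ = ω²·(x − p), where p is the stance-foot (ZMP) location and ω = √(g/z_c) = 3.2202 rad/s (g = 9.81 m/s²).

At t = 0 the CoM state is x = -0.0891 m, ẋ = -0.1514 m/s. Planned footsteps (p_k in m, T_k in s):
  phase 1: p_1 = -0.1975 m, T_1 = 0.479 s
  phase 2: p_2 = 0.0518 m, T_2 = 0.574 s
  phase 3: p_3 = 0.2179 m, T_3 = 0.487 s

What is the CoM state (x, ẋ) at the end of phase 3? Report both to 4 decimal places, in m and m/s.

x = 0.3735, ẋ = 0.6354

phase 1: p=-0.1975, T=0.479, ωT=1.542476, cosh=2.445002, sinh=2.231151; start (x,ẋ)=(-0.089100, -0.151400) → end (x,ẋ)=(-0.037361, 0.408654)
phase 2: p=0.0518, T=0.574, ωT=1.848395, cosh=3.253554, sinh=3.096065; start (x,ẋ)=(-0.037361, 0.408654) → end (x,ẋ)=(0.154611, 0.440648)
phase 3: p=0.2179, T=0.487, ωT=1.568237, cosh=2.503298, sinh=2.294886; start (x,ẋ)=(0.154611, 0.440648) → end (x,ẋ)=(0.373497, 0.635366)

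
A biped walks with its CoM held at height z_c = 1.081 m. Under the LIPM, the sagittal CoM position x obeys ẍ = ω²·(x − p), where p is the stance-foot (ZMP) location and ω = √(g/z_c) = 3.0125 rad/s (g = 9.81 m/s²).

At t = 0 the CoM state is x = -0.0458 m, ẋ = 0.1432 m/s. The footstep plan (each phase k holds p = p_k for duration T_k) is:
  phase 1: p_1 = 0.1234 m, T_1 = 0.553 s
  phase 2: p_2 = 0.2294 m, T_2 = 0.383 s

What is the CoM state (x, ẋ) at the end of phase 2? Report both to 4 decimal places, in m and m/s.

phase 1: p=0.1234, T=0.553, ωT=1.665913, cosh=2.739758, sinh=2.550740; start (x,ẋ)=(-0.045800, 0.143200) → end (x,ẋ)=(-0.218917, -0.907817)
phase 2: p=0.2294, T=0.383, ωT=1.153788, cosh=1.742809, sinh=1.427369; start (x,ẋ)=(-0.218917, -0.907817) → end (x,ẋ)=(-0.982068, -3.509891)

x = -0.9821, ẋ = -3.5099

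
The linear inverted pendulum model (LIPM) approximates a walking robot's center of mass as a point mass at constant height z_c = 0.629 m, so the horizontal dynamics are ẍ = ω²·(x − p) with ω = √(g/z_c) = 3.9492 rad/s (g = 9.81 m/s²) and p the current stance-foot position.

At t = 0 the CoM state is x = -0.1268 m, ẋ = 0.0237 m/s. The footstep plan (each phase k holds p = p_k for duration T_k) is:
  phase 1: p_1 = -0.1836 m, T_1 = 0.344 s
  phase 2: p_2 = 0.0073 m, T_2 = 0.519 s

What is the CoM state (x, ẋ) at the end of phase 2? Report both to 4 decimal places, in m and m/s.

phase 1: p=-0.1836, T=0.344, ωT=1.358525, cosh=2.073745, sinh=1.816705; start (x,ẋ)=(-0.126800, 0.023700) → end (x,ẋ)=(-0.054909, 0.456661)
phase 2: p=0.0073, T=0.519, ωT=2.049635, cosh=3.946923, sinh=3.818141; start (x,ẋ)=(-0.054909, 0.456661) → end (x,ẋ)=(0.203273, 0.864384)

x = 0.2033, ẋ = 0.8644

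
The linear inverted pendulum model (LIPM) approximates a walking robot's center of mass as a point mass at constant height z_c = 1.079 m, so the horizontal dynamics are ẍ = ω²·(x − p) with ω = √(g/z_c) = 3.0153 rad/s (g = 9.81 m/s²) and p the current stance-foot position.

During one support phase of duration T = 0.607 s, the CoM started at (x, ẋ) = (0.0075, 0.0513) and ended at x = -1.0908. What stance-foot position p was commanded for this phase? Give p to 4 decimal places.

ωT = 3.0153·0.607 = 1.830287; cosh(ωT) = 3.198022, sinh(ωT) = 3.037655
x(T) = p + (x₀−p)·cosh(ωT) + (ẋ₀/ω)·sinh(ωT) ⇒ p·(1 − cosh) = x(T) − x₀·cosh − (ẋ₀/ω)·sinh
numerator   = -1.0908 − (0.0075)·3.198022 − (0.0513/3.0153)·3.037655 = -1.166465
denominator = 1 − 3.198022 = -2.198022
p = -1.166465 / -2.198022 = 0.5307

p = 0.5307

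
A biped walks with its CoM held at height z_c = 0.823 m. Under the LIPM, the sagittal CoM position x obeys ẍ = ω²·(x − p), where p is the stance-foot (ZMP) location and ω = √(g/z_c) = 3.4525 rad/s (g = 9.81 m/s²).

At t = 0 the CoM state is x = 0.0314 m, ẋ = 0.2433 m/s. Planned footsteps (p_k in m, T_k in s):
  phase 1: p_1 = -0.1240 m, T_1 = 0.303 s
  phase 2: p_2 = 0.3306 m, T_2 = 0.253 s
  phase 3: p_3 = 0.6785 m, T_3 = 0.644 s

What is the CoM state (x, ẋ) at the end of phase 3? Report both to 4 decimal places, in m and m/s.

x = 1.1270, ẋ = 1.7448

phase 1: p=-0.1240, T=0.303, ωT=1.046107, cosh=1.598926, sinh=1.247623; start (x,ẋ)=(0.031400, 0.243300) → end (x,ẋ)=(0.212394, 1.058392)
phase 2: p=0.3306, T=0.253, ωT=0.873483, cosh=1.406366, sinh=0.988871; start (x,ẋ)=(0.212394, 1.058392) → end (x,ẋ)=(0.467505, 1.084922)
phase 3: p=0.6785, T=0.644, ωT=2.223410, cosh=4.673510, sinh=4.565271; start (x,ẋ)=(0.467505, 1.084922) → end (x,ẋ)=(1.127017, 1.744783)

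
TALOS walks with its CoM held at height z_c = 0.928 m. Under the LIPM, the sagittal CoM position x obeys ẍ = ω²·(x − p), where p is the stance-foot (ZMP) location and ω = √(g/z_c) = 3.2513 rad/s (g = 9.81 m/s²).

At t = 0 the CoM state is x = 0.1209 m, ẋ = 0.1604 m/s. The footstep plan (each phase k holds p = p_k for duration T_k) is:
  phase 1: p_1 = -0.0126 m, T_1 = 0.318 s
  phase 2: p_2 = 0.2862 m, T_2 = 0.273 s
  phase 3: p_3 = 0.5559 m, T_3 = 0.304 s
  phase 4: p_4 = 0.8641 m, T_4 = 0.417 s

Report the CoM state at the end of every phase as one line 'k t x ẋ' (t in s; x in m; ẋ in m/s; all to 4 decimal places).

phase 1: p=-0.0126, T=0.318, ωT=1.033913, cosh=1.583831, sinh=1.228218; start (x,ẋ)=(0.120900, 0.160400) → end (x,ẋ)=(0.259434, 0.787153)
phase 2: p=0.2862, T=0.273, ωT=0.887605, cosh=1.420472, sinh=1.008832; start (x,ẋ)=(0.259434, 0.787153) → end (x,ẋ)=(0.492423, 1.030337)
phase 3: p=0.5559, T=0.304, ωT=0.988395, cosh=1.529546, sinh=1.157373; start (x,ẋ)=(0.492423, 1.030337) → end (x,ẋ)=(0.825580, 1.337085)
phase 4: p=0.8641, T=0.417, ωT=1.355792, cosh=2.068788, sinh=1.811045; start (x,ẋ)=(0.825580, 1.337085) → end (x,ẋ)=(1.529196, 2.539330)

1 0.3180 0.2594 0.7872
2 0.5910 0.4924 1.0303
3 0.8950 0.8256 1.3371
4 1.3120 1.5292 2.5393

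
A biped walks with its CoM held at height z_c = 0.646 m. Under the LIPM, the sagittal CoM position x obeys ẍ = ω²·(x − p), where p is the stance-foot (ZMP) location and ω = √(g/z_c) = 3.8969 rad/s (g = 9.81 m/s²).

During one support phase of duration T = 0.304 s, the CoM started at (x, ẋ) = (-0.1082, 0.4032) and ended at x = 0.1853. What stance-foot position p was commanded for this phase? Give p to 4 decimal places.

ωT = 3.8969·0.304 = 1.184658; cosh(ωT) = 1.787709, sinh(ωT) = 1.481858
x(T) = p + (x₀−p)·cosh(ωT) + (ẋ₀/ω)·sinh(ωT) ⇒ p·(1 − cosh) = x(T) − x₀·cosh − (ẋ₀/ω)·sinh
numerator   = 0.1853 − (-0.1082)·1.787709 − (0.4032/3.8969)·1.481858 = 0.225407
denominator = 1 − 1.787709 = -0.787709
p = 0.225407 / -0.787709 = -0.2862

p = -0.2862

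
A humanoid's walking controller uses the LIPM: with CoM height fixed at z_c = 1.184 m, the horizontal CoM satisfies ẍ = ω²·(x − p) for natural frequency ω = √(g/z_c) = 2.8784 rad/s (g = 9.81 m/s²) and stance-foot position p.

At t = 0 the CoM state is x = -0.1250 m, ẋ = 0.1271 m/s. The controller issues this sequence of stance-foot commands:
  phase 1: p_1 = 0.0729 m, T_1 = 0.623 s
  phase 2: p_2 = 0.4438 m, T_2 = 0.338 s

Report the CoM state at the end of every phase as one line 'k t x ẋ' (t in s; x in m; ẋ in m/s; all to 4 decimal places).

phase 1: p=0.0729, T=0.623, ωT=1.793243, cosh=3.087664, sinh=2.921245; start (x,ẋ)=(-0.125000, 0.127100) → end (x,ẋ)=(-0.409157, -1.271602)
phase 2: p=0.4438, T=0.338, ωT=0.972899, cosh=1.511795, sinh=1.133809; start (x,ẋ)=(-0.409157, -1.271602) → end (x,ẋ)=(-1.346583, -4.706073)

1 0.6230 -0.4092 -1.2716
2 0.9610 -1.3466 -4.7061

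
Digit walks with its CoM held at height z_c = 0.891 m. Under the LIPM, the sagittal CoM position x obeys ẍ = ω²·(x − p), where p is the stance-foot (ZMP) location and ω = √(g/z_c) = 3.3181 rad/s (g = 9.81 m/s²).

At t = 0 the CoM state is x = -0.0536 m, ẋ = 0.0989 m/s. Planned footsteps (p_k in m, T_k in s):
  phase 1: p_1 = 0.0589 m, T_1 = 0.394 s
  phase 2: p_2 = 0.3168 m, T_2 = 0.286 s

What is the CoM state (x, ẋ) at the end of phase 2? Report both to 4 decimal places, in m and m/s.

phase 1: p=0.0589, T=0.394, ωT=1.307331, cosh=1.983419, sinh=1.712878; start (x,ẋ)=(-0.053600, 0.098900) → end (x,ẋ)=(-0.113180, -0.443234)
phase 2: p=0.3168, T=0.286, ωT=0.948977, cosh=1.485101, sinh=1.097964; start (x,ẋ)=(-0.113180, -0.443234) → end (x,ẋ)=(-0.468431, -2.224731)

x = -0.4684, ẋ = -2.2247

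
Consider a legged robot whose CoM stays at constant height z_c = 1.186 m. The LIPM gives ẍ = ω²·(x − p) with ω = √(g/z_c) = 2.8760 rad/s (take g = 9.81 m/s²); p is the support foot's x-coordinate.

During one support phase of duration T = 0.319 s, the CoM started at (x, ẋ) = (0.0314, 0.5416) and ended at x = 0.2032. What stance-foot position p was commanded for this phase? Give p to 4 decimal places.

p = 0.0896

ωT = 2.8760·0.319 = 0.917444; cosh(ωT) = 1.451212, sinh(ωT) = 1.051673
x(T) = p + (x₀−p)·cosh(ωT) + (ẋ₀/ω)·sinh(ωT) ⇒ p·(1 − cosh) = x(T) − x₀·cosh − (ẋ₀/ω)·sinh
numerator   = 0.2032 − (0.0314)·1.451212 − (0.5416/2.8760)·1.051673 = -0.040416
denominator = 1 − 1.451212 = -0.451212
p = -0.040416 / -0.451212 = 0.0896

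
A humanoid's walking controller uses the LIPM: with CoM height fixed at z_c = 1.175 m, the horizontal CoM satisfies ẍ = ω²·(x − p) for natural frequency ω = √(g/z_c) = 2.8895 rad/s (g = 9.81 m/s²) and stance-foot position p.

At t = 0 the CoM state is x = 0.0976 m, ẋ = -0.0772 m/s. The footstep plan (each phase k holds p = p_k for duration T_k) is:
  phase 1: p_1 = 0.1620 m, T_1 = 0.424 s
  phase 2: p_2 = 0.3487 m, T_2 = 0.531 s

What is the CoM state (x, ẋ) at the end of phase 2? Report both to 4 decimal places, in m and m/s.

phase 1: p=0.1620, T=0.424, ωT=1.225148, cosh=1.849192, sinh=1.555478; start (x,ẋ)=(0.097600, -0.077200) → end (x,ẋ)=(0.001354, -0.432207)
phase 2: p=0.3487, T=0.531, ωT=1.534325, cosh=2.426896, sinh=2.211295; start (x,ẋ)=(0.001354, -0.432207) → end (x,ẋ)=(-0.825036, -3.268303)

x = -0.8250, ẋ = -3.2683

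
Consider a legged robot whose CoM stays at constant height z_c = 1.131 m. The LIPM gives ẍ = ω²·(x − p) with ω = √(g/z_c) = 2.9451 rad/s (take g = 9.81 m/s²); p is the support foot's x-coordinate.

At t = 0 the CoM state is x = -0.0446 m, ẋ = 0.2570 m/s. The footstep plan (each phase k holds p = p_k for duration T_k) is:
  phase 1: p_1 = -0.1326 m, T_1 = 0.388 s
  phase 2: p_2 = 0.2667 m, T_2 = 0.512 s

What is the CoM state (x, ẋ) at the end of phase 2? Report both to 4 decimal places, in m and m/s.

x = 0.5617, ẋ = 1.1291

phase 1: p=-0.1326, T=0.388, ωT=1.142699, cosh=1.727088, sinh=1.408131; start (x,ẋ)=(-0.044600, 0.257000) → end (x,ẋ)=(0.142262, 0.808805)
phase 2: p=0.2667, T=0.512, ωT=1.507891, cosh=2.369286, sinh=2.147909; start (x,ẋ)=(0.142262, 0.808805) → end (x,ẋ)=(0.561746, 1.129121)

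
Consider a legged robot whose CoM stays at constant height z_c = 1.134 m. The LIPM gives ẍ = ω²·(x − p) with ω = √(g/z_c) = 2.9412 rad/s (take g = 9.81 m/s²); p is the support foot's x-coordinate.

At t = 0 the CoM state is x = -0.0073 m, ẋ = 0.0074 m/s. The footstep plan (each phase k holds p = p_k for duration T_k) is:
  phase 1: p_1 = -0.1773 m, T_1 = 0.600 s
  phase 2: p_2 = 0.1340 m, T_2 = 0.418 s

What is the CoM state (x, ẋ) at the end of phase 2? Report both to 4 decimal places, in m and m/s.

x = 1.2829, ẋ = 3.6222

phase 1: p=-0.1773, T=0.600, ωT=1.764720, cosh=3.005586, sinh=2.834351; start (x,ẋ)=(-0.007300, 0.007400) → end (x,ẋ)=(0.340781, 1.439428)
phase 2: p=0.1340, T=0.418, ωT=1.229422, cosh=1.855856, sinh=1.563395; start (x,ẋ)=(0.340781, 1.439428) → end (x,ẋ)=(1.282883, 3.622203)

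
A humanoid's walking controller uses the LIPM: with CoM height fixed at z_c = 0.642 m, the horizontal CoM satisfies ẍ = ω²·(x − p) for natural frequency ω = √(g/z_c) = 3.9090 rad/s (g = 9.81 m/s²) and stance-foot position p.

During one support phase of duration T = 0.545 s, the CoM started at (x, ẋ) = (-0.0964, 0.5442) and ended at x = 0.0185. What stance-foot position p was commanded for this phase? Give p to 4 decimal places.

ωT = 3.9090·0.545 = 2.130405; cosh(ωT) = 4.268532, sinh(ωT) = 4.149743
x(T) = p + (x₀−p)·cosh(ωT) + (ẋ₀/ω)·sinh(ωT) ⇒ p·(1 − cosh) = x(T) − x₀·cosh − (ẋ₀/ω)·sinh
numerator   = 0.0185 − (-0.0964)·4.268532 − (0.5442/3.9090)·4.149743 = -0.147729
denominator = 1 − 4.268532 = -3.268532
p = -0.147729 / -3.268532 = 0.0452

p = 0.0452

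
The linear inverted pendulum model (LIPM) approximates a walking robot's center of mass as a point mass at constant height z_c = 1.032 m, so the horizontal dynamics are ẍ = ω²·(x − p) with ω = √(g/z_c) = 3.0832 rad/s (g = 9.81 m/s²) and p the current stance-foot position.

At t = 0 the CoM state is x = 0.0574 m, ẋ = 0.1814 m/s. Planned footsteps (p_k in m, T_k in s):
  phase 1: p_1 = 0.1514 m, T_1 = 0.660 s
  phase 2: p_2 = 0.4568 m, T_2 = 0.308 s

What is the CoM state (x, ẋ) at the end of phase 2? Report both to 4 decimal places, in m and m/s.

phase 1: p=0.1514, T=0.660, ωT=2.034912, cosh=3.891135, sinh=3.760443; start (x,ẋ)=(0.057400, 0.181400) → end (x,ẋ)=(0.006879, -0.384003)
phase 2: p=0.4568, T=0.308, ωT=0.949626, cosh=1.485814, sinh=1.098928; start (x,ẋ)=(0.006879, -0.384003) → end (x,ẋ)=(-0.348567, -2.094986)

x = -0.3486, ẋ = -2.0950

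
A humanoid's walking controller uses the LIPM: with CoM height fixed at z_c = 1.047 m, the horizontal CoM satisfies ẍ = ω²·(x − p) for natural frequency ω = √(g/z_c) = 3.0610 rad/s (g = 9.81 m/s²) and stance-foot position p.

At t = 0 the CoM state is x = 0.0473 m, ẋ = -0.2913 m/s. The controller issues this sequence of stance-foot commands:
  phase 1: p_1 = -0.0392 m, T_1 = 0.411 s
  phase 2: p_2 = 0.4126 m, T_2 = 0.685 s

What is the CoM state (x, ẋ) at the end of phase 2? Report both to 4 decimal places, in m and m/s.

phase 1: p=-0.0392, T=0.411, ωT=1.258071, cosh=1.901415, sinh=1.617213; start (x,ẋ)=(0.047300, -0.291300) → end (x,ẋ)=(-0.028630, -0.125682)
phase 2: p=0.4126, T=0.685, ωT=2.096785, cosh=4.131404, sinh=4.008554; start (x,ẋ)=(-0.028630, -0.125682) → end (x,ẋ)=(-1.574886, -5.933212)

x = -1.5749, ẋ = -5.9332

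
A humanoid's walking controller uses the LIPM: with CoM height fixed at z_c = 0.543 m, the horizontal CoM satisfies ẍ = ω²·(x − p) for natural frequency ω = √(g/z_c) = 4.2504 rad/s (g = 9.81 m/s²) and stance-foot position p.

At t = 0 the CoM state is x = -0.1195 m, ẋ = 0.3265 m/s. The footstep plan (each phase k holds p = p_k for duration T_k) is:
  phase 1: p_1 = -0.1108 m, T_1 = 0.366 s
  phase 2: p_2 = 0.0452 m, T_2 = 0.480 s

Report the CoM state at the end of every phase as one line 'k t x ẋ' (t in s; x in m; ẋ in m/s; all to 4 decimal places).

1 0.3660 0.0415 0.7243
2 0.8460 0.6752 2.7739

phase 1: p=-0.1108, T=0.366, ωT=1.555646, cosh=2.474601, sinh=2.263548; start (x,ẋ)=(-0.119500, 0.326500) → end (x,ẋ)=(0.041548, 0.724255)
phase 2: p=0.0452, T=0.480, ωT=2.040192, cosh=3.911045, sinh=3.781041; start (x,ẋ)=(0.041548, 0.724255) → end (x,ẋ)=(0.675195, 2.773906)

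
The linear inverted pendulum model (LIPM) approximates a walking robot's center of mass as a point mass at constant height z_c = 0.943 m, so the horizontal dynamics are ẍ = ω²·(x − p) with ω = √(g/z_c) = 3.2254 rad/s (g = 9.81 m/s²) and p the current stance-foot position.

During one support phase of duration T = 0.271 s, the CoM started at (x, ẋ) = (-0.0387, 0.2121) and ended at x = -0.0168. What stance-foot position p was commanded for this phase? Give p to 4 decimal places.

ωT = 3.2254·0.271 = 0.874083; cosh(ωT) = 1.406961, sinh(ωT) = 0.989717
x(T) = p + (x₀−p)·cosh(ωT) + (ẋ₀/ω)·sinh(ωT) ⇒ p·(1 − cosh) = x(T) − x₀·cosh − (ẋ₀/ω)·sinh
numerator   = -0.0168 − (-0.0387)·1.406961 − (0.2121/3.2254)·0.989717 = -0.027434
denominator = 1 − 1.406961 = -0.406961
p = -0.027434 / -0.406961 = 0.0674

p = 0.0674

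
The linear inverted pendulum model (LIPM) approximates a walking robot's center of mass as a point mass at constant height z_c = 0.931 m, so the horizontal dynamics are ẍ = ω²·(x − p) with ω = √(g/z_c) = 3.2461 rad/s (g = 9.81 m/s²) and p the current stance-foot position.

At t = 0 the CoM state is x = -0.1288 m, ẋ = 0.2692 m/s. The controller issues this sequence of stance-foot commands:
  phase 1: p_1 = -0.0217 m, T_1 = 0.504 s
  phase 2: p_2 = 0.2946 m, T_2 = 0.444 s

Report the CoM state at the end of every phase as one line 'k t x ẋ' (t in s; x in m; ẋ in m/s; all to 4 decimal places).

phase 1: p=-0.0217, T=0.504, ωT=1.636034, cosh=2.664759, sinh=2.470008; start (x,ẋ)=(-0.128800, 0.269200) → end (x,ẋ)=(-0.102257, -0.141363)
phase 2: p=0.2946, T=0.444, ωT=1.441268, cosh=2.231340, sinh=1.994713; start (x,ẋ)=(-0.102257, -0.141363) → end (x,ẋ)=(-0.677790, -2.885094)

1 0.5040 -0.1023 -0.1414
2 0.9480 -0.6778 -2.8851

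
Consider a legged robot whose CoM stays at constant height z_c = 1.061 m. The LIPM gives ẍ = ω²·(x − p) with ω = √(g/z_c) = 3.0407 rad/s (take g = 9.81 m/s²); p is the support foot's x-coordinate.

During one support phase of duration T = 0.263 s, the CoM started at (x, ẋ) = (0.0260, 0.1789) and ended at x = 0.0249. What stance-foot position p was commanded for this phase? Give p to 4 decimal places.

ωT = 3.0407·0.263 = 0.799704; cosh(ωT) = 1.337172, sinh(ωT) = 0.887710
x(T) = p + (x₀−p)·cosh(ωT) + (ẋ₀/ω)·sinh(ωT) ⇒ p·(1 − cosh) = x(T) − x₀·cosh − (ẋ₀/ω)·sinh
numerator   = 0.0249 − (0.0260)·1.337172 − (0.1789/3.0407)·0.887710 = -0.062095
denominator = 1 − 1.337172 = -0.337172
p = -0.062095 / -0.337172 = 0.1842

p = 0.1842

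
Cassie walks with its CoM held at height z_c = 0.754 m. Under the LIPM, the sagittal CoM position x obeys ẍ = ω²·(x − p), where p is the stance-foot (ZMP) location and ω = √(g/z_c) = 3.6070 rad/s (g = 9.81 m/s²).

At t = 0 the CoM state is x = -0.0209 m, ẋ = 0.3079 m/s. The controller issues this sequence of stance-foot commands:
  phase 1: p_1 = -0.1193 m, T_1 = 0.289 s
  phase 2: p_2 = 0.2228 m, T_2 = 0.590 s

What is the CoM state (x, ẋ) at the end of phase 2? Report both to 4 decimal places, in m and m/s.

phase 1: p=-0.1193, T=0.289, ωT=1.042423, cosh=1.594340, sinh=1.241741; start (x,ẋ)=(-0.020900, 0.307900) → end (x,ẋ)=(0.143580, 0.931627)
phase 2: p=0.2228, T=0.590, ωT=2.128130, cosh=4.259103, sinh=4.140043; start (x,ẋ)=(0.143580, 0.931627) → end (x,ẋ)=(0.954698, 2.784895)

x = 0.9547, ẋ = 2.7849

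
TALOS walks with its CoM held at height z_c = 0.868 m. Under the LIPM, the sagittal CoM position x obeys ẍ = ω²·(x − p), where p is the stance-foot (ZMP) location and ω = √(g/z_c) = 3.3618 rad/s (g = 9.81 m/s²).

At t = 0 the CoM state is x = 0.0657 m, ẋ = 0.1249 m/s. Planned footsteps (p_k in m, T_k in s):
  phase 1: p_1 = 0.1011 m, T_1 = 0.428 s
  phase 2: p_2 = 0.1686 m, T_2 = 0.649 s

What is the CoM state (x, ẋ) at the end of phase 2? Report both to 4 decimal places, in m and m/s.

x = -0.1025, ẋ = -0.8794

phase 1: p=0.1011, T=0.428, ωT=1.438850, cosh=2.226523, sinh=1.989323; start (x,ẋ)=(0.065700, 0.124900) → end (x,ẋ)=(0.096190, 0.041348)
phase 2: p=0.1686, T=0.649, ωT=2.181808, cosh=4.487577, sinh=4.374740; start (x,ẋ)=(0.096190, 0.041348) → end (x,ẋ)=(-0.102540, -0.879384)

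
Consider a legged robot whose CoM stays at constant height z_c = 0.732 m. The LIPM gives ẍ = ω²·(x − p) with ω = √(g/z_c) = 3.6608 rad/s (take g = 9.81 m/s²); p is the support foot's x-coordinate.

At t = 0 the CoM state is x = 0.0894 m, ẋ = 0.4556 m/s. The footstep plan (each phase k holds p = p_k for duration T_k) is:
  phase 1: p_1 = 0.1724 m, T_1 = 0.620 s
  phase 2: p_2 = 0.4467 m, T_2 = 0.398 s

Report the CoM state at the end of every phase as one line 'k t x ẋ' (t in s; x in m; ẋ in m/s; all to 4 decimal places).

1 0.6200 0.3622 0.7735
2 1.0180 0.6845 1.1227

phase 1: p=0.1724, T=0.620, ωT=2.269696, cosh=4.889901, sinh=4.786558; start (x,ẋ)=(0.089400, 0.455600) → end (x,ẋ)=(0.362243, 0.773461)
phase 2: p=0.4467, T=0.398, ωT=1.456998, cosh=2.262994, sinh=2.030060; start (x,ẋ)=(0.362243, 0.773461) → end (x,ẋ)=(0.684489, 1.122682)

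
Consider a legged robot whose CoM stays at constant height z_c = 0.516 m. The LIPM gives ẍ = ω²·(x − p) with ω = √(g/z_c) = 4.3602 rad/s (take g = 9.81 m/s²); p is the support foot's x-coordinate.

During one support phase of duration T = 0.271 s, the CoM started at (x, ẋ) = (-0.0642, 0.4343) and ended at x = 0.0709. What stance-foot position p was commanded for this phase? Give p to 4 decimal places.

ωT = 4.3602·0.271 = 1.181614; cosh(ωT) = 1.783207, sinh(ωT) = 1.476424
x(T) = p + (x₀−p)·cosh(ωT) + (ẋ₀/ω)·sinh(ωT) ⇒ p·(1 − cosh) = x(T) − x₀·cosh − (ẋ₀/ω)·sinh
numerator   = 0.0709 − (-0.0642)·1.783207 − (0.4343/4.3602)·1.476424 = 0.038322
denominator = 1 − 1.783207 = -0.783207
p = 0.038322 / -0.783207 = -0.0489

p = -0.0489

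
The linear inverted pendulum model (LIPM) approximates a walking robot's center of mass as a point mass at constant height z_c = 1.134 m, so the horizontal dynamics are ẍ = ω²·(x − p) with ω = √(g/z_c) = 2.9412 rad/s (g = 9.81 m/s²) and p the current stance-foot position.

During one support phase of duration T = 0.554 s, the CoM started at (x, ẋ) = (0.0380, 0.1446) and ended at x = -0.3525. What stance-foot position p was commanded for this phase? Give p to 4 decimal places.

p = 0.3480

ωT = 2.9412·0.554 = 1.629425; cosh(ωT) = 2.648491, sinh(ωT) = 2.452449
x(T) = p + (x₀−p)·cosh(ωT) + (ẋ₀/ω)·sinh(ωT) ⇒ p·(1 − cosh) = x(T) − x₀·cosh − (ẋ₀/ω)·sinh
numerator   = -0.3525 − (0.0380)·2.648491 − (0.1446/2.9412)·2.452449 = -0.573714
denominator = 1 − 2.648491 = -1.648491
p = -0.573714 / -1.648491 = 0.3480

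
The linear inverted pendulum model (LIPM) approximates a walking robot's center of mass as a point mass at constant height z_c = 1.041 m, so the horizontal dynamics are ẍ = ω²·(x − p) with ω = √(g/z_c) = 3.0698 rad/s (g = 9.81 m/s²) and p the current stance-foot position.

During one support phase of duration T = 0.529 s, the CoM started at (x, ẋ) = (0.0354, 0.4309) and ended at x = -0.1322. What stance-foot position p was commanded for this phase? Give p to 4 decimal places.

ωT = 3.0698·0.529 = 1.623924; cosh(ωT) = 2.635041, sinh(ωT) = 2.437917
x(T) = p + (x₀−p)·cosh(ωT) + (ẋ₀/ω)·sinh(ωT) ⇒ p·(1 − cosh) = x(T) − x₀·cosh − (ẋ₀/ω)·sinh
numerator   = -0.1322 − (0.0354)·2.635041 − (0.4309/3.0698)·2.437917 = -0.567685
denominator = 1 − 2.635041 = -1.635041
p = -0.567685 / -1.635041 = 0.3472

p = 0.3472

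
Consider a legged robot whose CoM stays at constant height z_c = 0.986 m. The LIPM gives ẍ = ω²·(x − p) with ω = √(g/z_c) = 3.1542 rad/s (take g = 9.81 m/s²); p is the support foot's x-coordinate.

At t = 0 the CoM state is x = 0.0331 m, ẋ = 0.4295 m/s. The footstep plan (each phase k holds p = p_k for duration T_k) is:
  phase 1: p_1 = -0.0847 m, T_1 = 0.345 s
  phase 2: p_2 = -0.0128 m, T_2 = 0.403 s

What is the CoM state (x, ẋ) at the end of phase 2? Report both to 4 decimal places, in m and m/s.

phase 1: p=-0.0847, T=0.345, ωT=1.088199, cosh=1.652872, sinh=1.316050; start (x,ẋ)=(0.033100, 0.429500) → end (x,ẋ)=(0.289212, 1.198906)
phase 2: p=-0.0128, T=0.403, ωT=1.271143, cosh=1.922717, sinh=1.642206; start (x,ẋ)=(0.289212, 1.198906) → end (x,ẋ)=(1.192083, 3.869533)

x = 1.1921, ẋ = 3.8695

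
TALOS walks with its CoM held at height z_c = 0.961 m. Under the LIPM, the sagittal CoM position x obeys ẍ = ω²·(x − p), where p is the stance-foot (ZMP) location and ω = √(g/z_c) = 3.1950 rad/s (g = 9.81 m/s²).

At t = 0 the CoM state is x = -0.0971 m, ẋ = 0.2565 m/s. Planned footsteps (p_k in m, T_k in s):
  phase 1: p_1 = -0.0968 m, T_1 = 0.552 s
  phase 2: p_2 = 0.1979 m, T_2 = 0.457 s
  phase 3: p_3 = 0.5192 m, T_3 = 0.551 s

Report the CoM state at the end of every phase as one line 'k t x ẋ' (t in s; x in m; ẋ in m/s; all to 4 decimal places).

phase 1: p=-0.0968, T=0.552, ωT=1.763640, cosh=3.002526, sinh=2.831107; start (x,ẋ)=(-0.097100, 0.256500) → end (x,ẋ)=(0.129585, 0.767434)
phase 2: p=0.1979, T=0.457, ωT=1.460115, cosh=2.269332, sinh=2.037123; start (x,ẋ)=(0.129585, 0.767434) → end (x,ẋ)=(0.532185, 1.296930)
phase 3: p=0.5192, T=0.551, ωT=1.760445, cosh=2.993496, sinh=2.821528; start (x,ẋ)=(0.532185, 1.296930) → end (x,ẋ)=(1.703399, 3.999413)

1 0.5520 0.1296 0.7674
2 1.0090 0.5322 1.2969
3 1.5600 1.7034 3.9994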